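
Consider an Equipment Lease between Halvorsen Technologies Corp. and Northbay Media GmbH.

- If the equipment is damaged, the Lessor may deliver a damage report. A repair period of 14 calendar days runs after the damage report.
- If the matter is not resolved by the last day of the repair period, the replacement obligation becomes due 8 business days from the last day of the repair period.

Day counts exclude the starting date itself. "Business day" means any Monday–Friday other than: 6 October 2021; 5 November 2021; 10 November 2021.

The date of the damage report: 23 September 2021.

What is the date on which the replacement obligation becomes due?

Adding 14 calendar days to 23 September 2021 gives 7 October 2021, which is the last day of the repair period.
From Thursday, 7 October 2021, 8 business days (Oct 8, Oct 11, Oct 12, Oct 13, Oct 14, Oct 15, Oct 18, Oct 19, skipping weekends) brings us to Tuesday, 19 October 2021, which is the date on which the replacement obligation becomes due.

19 October 2021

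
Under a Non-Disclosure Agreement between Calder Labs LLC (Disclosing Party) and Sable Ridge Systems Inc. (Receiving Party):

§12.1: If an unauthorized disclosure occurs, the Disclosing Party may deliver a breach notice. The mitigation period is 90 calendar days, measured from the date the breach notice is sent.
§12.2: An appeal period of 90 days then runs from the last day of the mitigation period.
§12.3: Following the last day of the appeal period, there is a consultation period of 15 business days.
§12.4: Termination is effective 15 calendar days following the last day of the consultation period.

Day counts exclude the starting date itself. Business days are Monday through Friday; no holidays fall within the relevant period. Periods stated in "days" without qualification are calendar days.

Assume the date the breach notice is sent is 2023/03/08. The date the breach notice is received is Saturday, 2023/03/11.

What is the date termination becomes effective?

The last day of the mitigation period: 2023/03/08 + 90 days = 2023/06/06.
The last day of the appeal period: 2023/06/06 + 90 days = 2023/09/04.
The last day of the consultation period: counting 15 business days from Monday, 2023/09/04 (Sep 5, Sep 6, Sep 7, Sep 8, …, Sep 21, Sep 22, Sep 25, skipping weekends) reaches Monday, 2023/09/25.
The date termination becomes effective: 15 calendar days after 2023/09/25 is 2023/10/10.

2023/10/10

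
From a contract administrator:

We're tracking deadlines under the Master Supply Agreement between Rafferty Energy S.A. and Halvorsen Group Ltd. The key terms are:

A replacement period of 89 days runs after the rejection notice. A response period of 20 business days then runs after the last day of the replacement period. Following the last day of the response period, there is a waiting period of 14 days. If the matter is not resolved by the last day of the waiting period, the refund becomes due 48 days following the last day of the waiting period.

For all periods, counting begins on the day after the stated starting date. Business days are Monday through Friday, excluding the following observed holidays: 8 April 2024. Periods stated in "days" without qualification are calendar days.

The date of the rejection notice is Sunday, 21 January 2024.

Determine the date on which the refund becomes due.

Adding 89 calendar days to 21 January 2024 gives 19 April 2024, which is the last day of the replacement period.
The last day of the response period: 20 business days after Friday, 19 April 2024, skipping weekends — Apr 22, Apr 23, Apr 24, Apr 25, …, May 15, May 16, May 17 — lands on Friday, 17 May 2024.
Adding 14 calendar days to 17 May 2024 gives 31 May 2024, which is the last day of the waiting period.
Adding 48 calendar days to 31 May 2024 gives 18 July 2024, which is the date on which the refund becomes due.

18 July 2024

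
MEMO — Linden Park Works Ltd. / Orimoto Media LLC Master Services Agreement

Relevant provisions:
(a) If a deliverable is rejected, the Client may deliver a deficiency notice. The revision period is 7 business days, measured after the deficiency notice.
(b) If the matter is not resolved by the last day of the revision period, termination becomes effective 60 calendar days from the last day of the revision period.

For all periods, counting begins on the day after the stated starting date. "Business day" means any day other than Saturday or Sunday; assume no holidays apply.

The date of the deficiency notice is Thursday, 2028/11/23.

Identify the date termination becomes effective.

2029/02/02

The last day of the revision period: counting 7 business days from Thursday, 2028/11/23 (Nov 24, Nov 27, Nov 28, Nov 29, Nov 30, Dec 1, Dec 4, skipping weekends) reaches Monday, 2028/12/04.
Adding 60 calendar days to 2028/12/04 gives 2029/02/02, which is the date termination becomes effective.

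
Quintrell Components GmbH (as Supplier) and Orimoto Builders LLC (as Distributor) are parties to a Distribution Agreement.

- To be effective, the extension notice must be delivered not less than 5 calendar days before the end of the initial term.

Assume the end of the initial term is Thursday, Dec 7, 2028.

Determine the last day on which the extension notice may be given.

Dec 2, 2028

Dec 7, 2028 minus 5 days is Dec 2, 2028.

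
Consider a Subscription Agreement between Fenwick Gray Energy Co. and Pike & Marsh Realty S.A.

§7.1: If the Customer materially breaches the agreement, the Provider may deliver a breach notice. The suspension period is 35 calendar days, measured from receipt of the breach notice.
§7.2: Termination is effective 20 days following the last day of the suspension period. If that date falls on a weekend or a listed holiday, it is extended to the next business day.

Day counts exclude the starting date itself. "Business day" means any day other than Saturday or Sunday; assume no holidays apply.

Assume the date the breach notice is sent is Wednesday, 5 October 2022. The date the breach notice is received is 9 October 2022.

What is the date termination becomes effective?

The last day of the suspension period: 9 October 2022 + 35 days = 13 November 2022.
The date termination becomes effective: 13 November 2022 + 20 days = 3 December 2022. That falls on a Saturday, so it rolls to the next business day, Monday, 5 December 2022.

5 December 2022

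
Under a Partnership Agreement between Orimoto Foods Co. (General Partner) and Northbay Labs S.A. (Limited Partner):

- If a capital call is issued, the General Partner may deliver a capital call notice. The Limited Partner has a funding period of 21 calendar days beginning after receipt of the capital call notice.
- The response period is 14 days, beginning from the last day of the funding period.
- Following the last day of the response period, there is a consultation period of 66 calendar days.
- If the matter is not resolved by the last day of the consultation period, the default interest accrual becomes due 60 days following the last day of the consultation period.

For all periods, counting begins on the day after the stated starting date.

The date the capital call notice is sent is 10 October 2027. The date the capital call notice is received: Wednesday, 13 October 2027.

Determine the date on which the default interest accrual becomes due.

The last day of the funding period: 21 calendar days after 13 October 2027 is 3 November 2027.
The last day of the response period: 14 calendar days after 3 November 2027 is 17 November 2027.
Adding 66 calendar days to 17 November 2027 gives 22 January 2028, which is the last day of the consultation period.
Adding 60 calendar days to 22 January 2028 gives 22 March 2028, which is the date on which the default interest accrual becomes due.

22 March 2028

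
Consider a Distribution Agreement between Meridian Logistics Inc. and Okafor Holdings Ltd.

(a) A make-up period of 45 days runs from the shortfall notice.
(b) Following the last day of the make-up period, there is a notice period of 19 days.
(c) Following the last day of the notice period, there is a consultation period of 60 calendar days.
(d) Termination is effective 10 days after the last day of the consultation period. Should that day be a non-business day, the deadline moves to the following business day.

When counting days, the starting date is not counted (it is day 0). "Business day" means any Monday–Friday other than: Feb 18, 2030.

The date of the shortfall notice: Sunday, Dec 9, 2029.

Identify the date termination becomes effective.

Apr 22, 2030

Adding 45 calendar days to Dec 9, 2029 gives Jan 23, 2030, which is the last day of the make-up period.
The last day of the notice period: 19 calendar days after Jan 23, 2030 is Feb 11, 2030.
The last day of the consultation period: 60 calendar days after Feb 11, 2030 is Apr 12, 2030.
The date termination becomes effective: Apr 12, 2030 + 10 days = Apr 22, 2030. Apr 22, 2030 is a Monday and is not a listed holiday, so no roll-forward applies.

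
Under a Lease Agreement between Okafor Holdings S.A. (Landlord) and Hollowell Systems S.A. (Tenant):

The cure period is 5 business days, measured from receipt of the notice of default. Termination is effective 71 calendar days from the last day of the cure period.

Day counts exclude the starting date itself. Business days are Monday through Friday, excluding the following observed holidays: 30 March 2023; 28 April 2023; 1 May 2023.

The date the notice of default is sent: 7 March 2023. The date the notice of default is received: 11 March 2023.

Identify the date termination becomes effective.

27 May 2023

From Saturday, 11 March 2023, 5 business days (Mar 13, Mar 14, Mar 15, Mar 16, Mar 17, skipping weekends) brings us to Friday, 17 March 2023, which is the last day of the cure period.
The date termination becomes effective: 17 March 2023 + 71 days = 27 May 2023.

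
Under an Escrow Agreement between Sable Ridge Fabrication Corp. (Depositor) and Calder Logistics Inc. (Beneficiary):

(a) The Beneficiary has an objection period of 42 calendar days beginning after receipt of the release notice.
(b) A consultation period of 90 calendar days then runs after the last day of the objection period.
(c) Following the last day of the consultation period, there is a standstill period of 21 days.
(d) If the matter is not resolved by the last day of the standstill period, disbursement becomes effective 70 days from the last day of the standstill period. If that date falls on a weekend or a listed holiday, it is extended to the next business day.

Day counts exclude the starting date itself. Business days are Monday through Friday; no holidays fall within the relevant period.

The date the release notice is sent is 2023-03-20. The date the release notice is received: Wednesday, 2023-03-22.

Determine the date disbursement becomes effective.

The last day of the objection period: 2023-03-22 + 42 days = 2023-05-03.
The last day of the consultation period: 90 calendar days after 2023-05-03 is 2023-08-01.
Adding 21 calendar days to 2023-08-01 gives 2023-08-22, which is the last day of the standstill period.
The date disbursement becomes effective: 70 calendar days after 2023-08-22 is 2023-10-31. 2023-10-31 is a Tuesday, so no roll-forward applies.

2023-10-31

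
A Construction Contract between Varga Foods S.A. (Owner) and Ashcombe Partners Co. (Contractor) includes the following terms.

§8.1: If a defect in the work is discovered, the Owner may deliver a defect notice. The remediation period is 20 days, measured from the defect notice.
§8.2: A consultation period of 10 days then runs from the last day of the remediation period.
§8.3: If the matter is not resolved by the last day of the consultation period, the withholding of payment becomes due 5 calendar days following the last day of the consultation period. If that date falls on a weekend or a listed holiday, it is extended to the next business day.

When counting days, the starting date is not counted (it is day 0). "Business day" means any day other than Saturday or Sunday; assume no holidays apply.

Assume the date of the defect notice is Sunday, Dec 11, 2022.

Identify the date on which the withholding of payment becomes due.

The last day of the remediation period: 20 calendar days after Dec 11, 2022 is Dec 31, 2022.
The last day of the consultation period: Dec 31, 2022 + 10 days = Jan 10, 2023.
Adding 5 calendar days to Jan 10, 2023 gives Jan 15, 2023, which is the date on which the withholding of payment becomes due. That falls on a Sunday, so it rolls to the next business day, Monday, Jan 16, 2023.

Jan 16, 2023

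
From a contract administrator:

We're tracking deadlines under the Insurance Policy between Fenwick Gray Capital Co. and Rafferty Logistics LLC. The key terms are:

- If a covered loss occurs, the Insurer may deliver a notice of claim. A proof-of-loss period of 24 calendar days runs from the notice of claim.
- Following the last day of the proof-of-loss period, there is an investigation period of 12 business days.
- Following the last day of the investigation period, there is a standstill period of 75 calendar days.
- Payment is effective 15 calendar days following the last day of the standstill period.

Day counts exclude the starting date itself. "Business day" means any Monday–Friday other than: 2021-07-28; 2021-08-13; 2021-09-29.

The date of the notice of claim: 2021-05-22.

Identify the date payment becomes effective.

The last day of the proof-of-loss period: 2021-05-22 + 24 days = 2021-06-15.
The last day of the investigation period: counting 12 business days from Tuesday, 2021-06-15 (Jun 16, Jun 17, Jun 18, Jun 21, …, Jun 29, Jun 30, Jul 1, skipping weekends) reaches Thursday, 2021-07-01.
Adding 75 calendar days to 2021-07-01 gives 2021-09-14, which is the last day of the standstill period.
Adding 15 calendar days to 2021-09-14 gives 2021-09-29, which is the date payment becomes effective.

2021-09-29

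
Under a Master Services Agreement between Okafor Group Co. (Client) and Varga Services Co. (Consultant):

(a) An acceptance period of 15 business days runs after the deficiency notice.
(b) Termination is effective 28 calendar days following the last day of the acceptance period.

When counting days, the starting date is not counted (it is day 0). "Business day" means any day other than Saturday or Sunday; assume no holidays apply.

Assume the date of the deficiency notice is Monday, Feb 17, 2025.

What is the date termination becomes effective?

The last day of the acceptance period: 15 business days after Monday, Feb 17, 2025, skipping weekends — Feb 18, Feb 19, Feb 20, Feb 21, …, Mar 6, Mar 7, Mar 10 — lands on Monday, Mar 10, 2025.
Adding 28 calendar days to Mar 10, 2025 gives Apr 7, 2025, which is the date termination becomes effective.

Apr 7, 2025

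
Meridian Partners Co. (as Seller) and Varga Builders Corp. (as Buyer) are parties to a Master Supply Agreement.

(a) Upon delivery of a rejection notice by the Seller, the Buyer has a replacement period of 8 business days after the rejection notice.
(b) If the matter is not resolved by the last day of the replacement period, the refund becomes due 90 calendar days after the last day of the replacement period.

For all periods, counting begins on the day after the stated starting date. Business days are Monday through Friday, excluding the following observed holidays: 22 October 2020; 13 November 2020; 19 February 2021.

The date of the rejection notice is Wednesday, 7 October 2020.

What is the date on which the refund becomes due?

The last day of the replacement period: 8 business days after Wednesday, 7 October 2020, skipping weekends — Oct 8, Oct 9, Oct 12, Oct 13, Oct 14, Oct 15, Oct 16, Oct 19 — lands on Monday, 19 October 2020.
Adding 90 calendar days to 19 October 2020 gives 17 January 2021, which is the date on which the refund becomes due.

17 January 2021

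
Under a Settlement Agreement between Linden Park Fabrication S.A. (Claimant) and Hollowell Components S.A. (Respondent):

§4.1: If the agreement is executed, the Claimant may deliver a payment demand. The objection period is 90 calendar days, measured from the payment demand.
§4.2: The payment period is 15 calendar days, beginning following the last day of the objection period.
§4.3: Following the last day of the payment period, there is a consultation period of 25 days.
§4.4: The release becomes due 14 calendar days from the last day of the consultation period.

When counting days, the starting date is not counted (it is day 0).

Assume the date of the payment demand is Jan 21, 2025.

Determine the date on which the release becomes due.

Jun 14, 2025

Adding 90 calendar days to Jan 21, 2025 gives Apr 21, 2025, which is the last day of the objection period.
Adding 15 calendar days to Apr 21, 2025 gives May 6, 2025, which is the last day of the payment period.
The last day of the consultation period: May 6, 2025 + 25 days = May 31, 2025.
The date on which the release becomes due: 14 calendar days after May 31, 2025 is Jun 14, 2025.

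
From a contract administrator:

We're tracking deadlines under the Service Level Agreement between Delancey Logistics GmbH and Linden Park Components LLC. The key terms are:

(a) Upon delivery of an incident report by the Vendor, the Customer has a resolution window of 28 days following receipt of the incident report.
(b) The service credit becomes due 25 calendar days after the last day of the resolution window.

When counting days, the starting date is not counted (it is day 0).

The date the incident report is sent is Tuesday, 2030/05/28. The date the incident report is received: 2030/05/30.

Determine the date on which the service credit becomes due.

The last day of the resolution window: 2030/05/30 + 28 days = 2030/06/27.
The date on which the service credit becomes due: 2030/06/27 + 25 days = 2030/07/22.

2030/07/22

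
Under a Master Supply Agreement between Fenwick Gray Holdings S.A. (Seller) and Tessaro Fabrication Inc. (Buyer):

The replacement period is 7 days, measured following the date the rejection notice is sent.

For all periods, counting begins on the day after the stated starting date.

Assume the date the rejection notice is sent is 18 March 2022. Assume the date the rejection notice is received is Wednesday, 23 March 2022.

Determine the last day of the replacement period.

25 March 2022

The last day of the replacement period: 18 March 2022 + 7 days = 25 March 2022.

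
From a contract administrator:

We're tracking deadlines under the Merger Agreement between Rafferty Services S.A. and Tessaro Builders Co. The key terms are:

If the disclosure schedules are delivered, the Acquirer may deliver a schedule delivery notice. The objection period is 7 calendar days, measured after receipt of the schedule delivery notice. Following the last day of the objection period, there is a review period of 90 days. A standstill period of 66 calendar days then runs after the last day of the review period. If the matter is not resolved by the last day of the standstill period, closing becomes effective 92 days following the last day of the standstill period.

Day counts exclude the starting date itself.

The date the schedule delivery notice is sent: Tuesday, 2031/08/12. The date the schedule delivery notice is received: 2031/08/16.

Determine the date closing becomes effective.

2032/04/27

The last day of the objection period: 7 calendar days after 2031/08/16 is 2031/08/23.
Adding 90 calendar days to 2031/08/23 gives 2031/11/21, which is the last day of the review period.
The last day of the standstill period: 66 calendar days after 2031/11/21 is 2032/01/26.
The date closing becomes effective: 2032/01/26 + 92 days = 2032/04/27.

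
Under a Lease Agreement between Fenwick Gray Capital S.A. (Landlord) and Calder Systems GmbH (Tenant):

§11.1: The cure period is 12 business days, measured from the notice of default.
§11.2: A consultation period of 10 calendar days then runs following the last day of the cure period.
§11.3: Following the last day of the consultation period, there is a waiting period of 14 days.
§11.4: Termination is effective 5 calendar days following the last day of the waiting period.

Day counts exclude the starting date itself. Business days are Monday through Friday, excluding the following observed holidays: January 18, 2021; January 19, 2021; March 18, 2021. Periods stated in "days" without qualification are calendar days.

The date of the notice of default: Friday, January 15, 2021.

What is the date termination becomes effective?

From Friday, January 15, 2021, 12 business days (Jan 20, Jan 21, Jan 22, Jan 25, …, Feb 2, Feb 3, Feb 4, skipping weekends and the listed holidays on Jan 18, Jan 19) brings us to Thursday, February 4, 2021, which is the last day of the cure period.
Adding 10 calendar days to February 4, 2021 gives February 14, 2021, which is the last day of the consultation period.
The last day of the waiting period: February 14, 2021 + 14 days = February 28, 2021.
The date termination becomes effective: 5 calendar days after February 28, 2021 is March 5, 2021.

March 5, 2021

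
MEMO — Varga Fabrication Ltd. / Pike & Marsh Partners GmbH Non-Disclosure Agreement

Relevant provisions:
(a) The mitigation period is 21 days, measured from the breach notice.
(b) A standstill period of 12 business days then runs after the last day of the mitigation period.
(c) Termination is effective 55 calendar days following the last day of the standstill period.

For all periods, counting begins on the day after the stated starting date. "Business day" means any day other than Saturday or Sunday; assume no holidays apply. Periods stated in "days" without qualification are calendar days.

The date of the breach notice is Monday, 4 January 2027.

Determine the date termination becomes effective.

6 April 2027

The last day of the mitigation period: 21 calendar days after 4 January 2027 is 25 January 2027.
The last day of the standstill period: 12 business days after Monday, 25 January 2027, skipping weekends — Jan 26, Jan 27, Jan 28, Jan 29, …, Feb 8, Feb 9, Feb 10 — lands on Wednesday, 10 February 2027.
The date termination becomes effective: 10 February 2027 + 55 days = 6 April 2027.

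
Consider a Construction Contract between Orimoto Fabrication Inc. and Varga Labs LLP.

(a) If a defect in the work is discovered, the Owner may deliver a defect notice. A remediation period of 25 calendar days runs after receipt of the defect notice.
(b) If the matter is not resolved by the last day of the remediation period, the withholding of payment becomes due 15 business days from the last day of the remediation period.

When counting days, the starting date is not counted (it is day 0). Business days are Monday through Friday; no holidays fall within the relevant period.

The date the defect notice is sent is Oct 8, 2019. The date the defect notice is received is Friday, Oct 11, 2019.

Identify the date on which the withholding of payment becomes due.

Nov 26, 2019

The last day of the remediation period: Oct 11, 2019 + 25 days = Nov 5, 2019.
From Tuesday, Nov 5, 2019, 15 business days (Nov 6, Nov 7, Nov 8, Nov 11, …, Nov 22, Nov 25, Nov 26, skipping weekends) brings us to Tuesday, Nov 26, 2019, which is the date on which the withholding of payment becomes due.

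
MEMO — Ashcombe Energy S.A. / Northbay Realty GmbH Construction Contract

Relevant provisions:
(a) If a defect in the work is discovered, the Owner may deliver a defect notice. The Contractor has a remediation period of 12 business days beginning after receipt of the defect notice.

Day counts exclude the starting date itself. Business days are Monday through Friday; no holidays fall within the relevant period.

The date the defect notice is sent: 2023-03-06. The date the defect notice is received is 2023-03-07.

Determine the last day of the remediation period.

From Tuesday, 2023-03-07, 12 business days (Mar 8, Mar 9, Mar 10, Mar 13, …, Mar 21, Mar 22, Mar 23, skipping weekends) brings us to Thursday, 2023-03-23, which is the last day of the remediation period.

2023-03-23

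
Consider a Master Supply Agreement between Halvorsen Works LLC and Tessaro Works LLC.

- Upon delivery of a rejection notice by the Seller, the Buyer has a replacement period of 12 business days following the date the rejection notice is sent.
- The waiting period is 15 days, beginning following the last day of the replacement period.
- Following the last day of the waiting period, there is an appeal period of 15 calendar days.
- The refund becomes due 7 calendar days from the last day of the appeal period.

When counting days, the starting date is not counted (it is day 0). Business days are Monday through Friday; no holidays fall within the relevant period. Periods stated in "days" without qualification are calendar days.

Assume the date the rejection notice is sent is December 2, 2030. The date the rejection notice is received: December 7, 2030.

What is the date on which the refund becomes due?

January 24, 2031

The last day of the replacement period: counting 12 business days from Monday, December 2, 2030 (Dec 3, Dec 4, Dec 5, Dec 6, …, Dec 16, Dec 17, Dec 18, skipping weekends) reaches Wednesday, December 18, 2030.
The last day of the waiting period: 15 calendar days after December 18, 2030 is January 2, 2031.
Adding 15 calendar days to January 2, 2031 gives January 17, 2031, which is the last day of the appeal period.
The date on which the refund becomes due: January 17, 2031 + 7 days = January 24, 2031.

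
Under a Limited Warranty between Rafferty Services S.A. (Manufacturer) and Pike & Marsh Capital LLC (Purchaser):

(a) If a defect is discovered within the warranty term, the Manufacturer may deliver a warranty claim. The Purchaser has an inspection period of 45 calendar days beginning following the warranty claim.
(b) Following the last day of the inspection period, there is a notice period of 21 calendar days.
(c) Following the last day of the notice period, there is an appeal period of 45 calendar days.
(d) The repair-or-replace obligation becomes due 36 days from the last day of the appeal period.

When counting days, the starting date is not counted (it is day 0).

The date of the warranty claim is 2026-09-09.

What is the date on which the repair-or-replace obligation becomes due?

2027-02-03

The last day of the inspection period: 45 calendar days after 2026-09-09 is 2026-10-24.
The last day of the notice period: 21 calendar days after 2026-10-24 is 2026-11-14.
The last day of the appeal period: 45 calendar days after 2026-11-14 is 2026-12-29.
The date on which the repair-or-replace obligation becomes due: 36 calendar days after 2026-12-29 is 2027-02-03.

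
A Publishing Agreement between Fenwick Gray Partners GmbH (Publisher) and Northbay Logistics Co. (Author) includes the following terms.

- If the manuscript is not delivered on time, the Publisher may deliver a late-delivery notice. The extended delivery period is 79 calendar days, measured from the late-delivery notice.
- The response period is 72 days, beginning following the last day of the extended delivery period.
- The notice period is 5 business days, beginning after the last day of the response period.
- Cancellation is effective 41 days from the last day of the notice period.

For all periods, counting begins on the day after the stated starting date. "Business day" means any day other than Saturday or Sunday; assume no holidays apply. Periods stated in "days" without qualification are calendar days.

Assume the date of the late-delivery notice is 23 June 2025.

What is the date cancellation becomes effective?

8 January 2026

The last day of the extended delivery period: 23 June 2025 + 79 days = 10 September 2025.
The last day of the response period: 10 September 2025 + 72 days = 21 November 2025.
The last day of the notice period: 5 business days after Friday, 21 November 2025, skipping weekends — Nov 24, Nov 25, Nov 26, Nov 27, Nov 28 — lands on Friday, 28 November 2025.
Adding 41 calendar days to 28 November 2025 gives 8 January 2026, which is the date cancellation becomes effective.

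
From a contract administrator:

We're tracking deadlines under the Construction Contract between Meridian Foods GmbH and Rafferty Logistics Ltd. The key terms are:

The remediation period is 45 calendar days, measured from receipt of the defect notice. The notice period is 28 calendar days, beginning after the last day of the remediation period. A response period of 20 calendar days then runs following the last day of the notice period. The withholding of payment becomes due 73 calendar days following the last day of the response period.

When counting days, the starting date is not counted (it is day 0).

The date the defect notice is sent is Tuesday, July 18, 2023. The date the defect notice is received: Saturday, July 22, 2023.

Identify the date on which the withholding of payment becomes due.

January 4, 2024

Adding 45 calendar days to July 22, 2023 gives September 5, 2023, which is the last day of the remediation period.
The last day of the notice period: September 5, 2023 + 28 days = October 3, 2023.
The last day of the response period: October 3, 2023 + 20 days = October 23, 2023.
The date on which the withholding of payment becomes due: October 23, 2023 + 73 days = January 4, 2024.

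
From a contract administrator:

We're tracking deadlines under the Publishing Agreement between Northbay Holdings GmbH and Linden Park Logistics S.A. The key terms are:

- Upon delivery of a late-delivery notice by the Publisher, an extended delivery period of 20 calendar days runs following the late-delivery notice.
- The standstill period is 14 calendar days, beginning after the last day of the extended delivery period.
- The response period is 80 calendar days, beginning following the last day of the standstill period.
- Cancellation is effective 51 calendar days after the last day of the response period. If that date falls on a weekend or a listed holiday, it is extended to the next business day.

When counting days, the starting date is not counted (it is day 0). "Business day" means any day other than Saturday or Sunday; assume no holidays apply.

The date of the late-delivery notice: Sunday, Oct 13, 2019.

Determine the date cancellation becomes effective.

The last day of the extended delivery period: 20 calendar days after Oct 13, 2019 is Nov 2, 2019.
The last day of the standstill period: 14 calendar days after Nov 2, 2019 is Nov 16, 2019.
Adding 80 calendar days to Nov 16, 2019 gives Feb 4, 2020, which is the last day of the response period.
The date cancellation becomes effective: Feb 4, 2020 + 51 days = Mar 26, 2020. Mar 26, 2020 is a Thursday, so no roll-forward applies.

Mar 26, 2020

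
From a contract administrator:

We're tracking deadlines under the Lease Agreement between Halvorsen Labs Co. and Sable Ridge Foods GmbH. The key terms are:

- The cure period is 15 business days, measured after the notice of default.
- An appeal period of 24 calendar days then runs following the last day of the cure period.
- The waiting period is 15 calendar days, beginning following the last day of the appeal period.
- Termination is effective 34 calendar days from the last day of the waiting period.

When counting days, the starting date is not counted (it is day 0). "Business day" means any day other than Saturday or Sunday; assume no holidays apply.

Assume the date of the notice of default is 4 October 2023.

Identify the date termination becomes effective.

From Wednesday, 4 October 2023, 15 business days (Oct 5, Oct 6, Oct 9, Oct 10, …, Oct 23, Oct 24, Oct 25, skipping weekends) brings us to Wednesday, 25 October 2023, which is the last day of the cure period.
The last day of the appeal period: 24 calendar days after 25 October 2023 is 18 November 2023.
The last day of the waiting period: 18 November 2023 + 15 days = 3 December 2023.
The date termination becomes effective: 34 calendar days after 3 December 2023 is 6 January 2024.

6 January 2024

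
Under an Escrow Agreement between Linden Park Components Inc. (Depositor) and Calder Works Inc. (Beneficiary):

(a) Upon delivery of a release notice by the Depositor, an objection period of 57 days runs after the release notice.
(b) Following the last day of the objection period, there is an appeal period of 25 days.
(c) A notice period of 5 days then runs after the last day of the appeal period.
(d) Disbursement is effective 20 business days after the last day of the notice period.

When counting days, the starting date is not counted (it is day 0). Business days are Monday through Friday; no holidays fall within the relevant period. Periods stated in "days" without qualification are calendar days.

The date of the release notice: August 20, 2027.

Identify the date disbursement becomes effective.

December 13, 2027

Adding 57 calendar days to August 20, 2027 gives October 16, 2027, which is the last day of the objection period.
Adding 25 calendar days to October 16, 2027 gives November 10, 2027, which is the last day of the appeal period.
Adding 5 calendar days to November 10, 2027 gives November 15, 2027, which is the last day of the notice period.
The date disbursement becomes effective: counting 20 business days from Monday, November 15, 2027 (Nov 16, Nov 17, Nov 18, Nov 19, …, Dec 9, Dec 10, Dec 13, skipping weekends) reaches Monday, December 13, 2027.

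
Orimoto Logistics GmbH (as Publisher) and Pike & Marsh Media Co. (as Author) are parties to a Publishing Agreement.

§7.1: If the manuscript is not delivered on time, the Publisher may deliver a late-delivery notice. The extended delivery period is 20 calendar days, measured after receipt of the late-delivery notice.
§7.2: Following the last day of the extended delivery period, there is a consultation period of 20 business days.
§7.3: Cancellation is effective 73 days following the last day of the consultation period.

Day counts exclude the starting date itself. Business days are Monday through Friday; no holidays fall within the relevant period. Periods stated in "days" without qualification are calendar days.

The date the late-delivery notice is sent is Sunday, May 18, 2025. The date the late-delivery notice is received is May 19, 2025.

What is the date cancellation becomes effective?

The last day of the extended delivery period: May 19, 2025 + 20 days = June 8, 2025.
From Sunday, June 8, 2025, 20 business days (Jun 9, Jun 10, Jun 11, Jun 12, …, Jul 2, Jul 3, Jul 4, skipping weekends) brings us to Friday, July 4, 2025, which is the last day of the consultation period.
Adding 73 calendar days to July 4, 2025 gives September 15, 2025, which is the date cancellation becomes effective.

September 15, 2025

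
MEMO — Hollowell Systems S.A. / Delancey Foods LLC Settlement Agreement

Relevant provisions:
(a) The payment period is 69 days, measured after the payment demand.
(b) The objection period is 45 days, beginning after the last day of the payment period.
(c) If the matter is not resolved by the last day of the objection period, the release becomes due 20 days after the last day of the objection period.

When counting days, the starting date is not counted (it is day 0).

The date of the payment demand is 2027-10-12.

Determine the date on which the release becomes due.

2028-02-23

The last day of the payment period: 69 calendar days after 2027-10-12 is 2027-12-20.
Adding 45 calendar days to 2027-12-20 gives 2028-02-03, which is the last day of the objection period.
Adding 20 calendar days to 2028-02-03 gives 2028-02-23, which is the date on which the release becomes due.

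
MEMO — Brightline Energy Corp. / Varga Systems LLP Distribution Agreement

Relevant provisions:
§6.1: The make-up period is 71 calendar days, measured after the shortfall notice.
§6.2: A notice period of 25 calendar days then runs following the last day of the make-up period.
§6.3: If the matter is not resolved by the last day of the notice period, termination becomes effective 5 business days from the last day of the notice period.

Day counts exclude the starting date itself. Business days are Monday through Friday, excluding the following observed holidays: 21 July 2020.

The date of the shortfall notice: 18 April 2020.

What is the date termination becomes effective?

Adding 71 calendar days to 18 April 2020 gives 28 June 2020, which is the last day of the make-up period.
Adding 25 calendar days to 28 June 2020 gives 23 July 2020, which is the last day of the notice period.
The date termination becomes effective: 5 business days after Thursday, 23 July 2020, skipping weekends — Jul 24, Jul 27, Jul 28, Jul 29, Jul 30 — lands on Thursday, 30 July 2020.

30 July 2020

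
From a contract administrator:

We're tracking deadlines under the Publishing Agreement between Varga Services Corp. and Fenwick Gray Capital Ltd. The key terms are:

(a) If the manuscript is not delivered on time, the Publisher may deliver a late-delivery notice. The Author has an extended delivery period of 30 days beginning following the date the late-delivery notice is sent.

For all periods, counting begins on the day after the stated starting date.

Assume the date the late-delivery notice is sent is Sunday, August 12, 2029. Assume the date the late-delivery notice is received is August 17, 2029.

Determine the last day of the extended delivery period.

September 11, 2029

The last day of the extended delivery period: August 12, 2029 + 30 days = September 11, 2029.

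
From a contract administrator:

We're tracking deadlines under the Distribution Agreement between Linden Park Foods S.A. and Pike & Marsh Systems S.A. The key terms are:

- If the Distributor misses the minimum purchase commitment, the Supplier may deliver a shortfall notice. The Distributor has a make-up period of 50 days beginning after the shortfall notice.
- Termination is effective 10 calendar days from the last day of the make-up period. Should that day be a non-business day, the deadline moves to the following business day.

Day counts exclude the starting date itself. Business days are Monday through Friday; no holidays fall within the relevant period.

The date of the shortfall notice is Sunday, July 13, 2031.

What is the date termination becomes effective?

September 11, 2031

The last day of the make-up period: 50 calendar days after July 13, 2031 is September 1, 2031.
The date termination becomes effective: September 1, 2031 + 10 days = September 11, 2031. September 11, 2031 is a Thursday, so no roll-forward applies.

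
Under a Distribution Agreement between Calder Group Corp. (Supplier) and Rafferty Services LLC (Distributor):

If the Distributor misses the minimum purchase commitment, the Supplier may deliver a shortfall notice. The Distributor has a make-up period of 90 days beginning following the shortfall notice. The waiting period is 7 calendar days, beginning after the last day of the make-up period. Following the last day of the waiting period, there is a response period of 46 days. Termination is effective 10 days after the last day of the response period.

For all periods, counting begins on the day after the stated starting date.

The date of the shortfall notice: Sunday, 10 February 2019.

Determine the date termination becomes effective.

13 July 2019

Adding 90 calendar days to 10 February 2019 gives 11 May 2019, which is the last day of the make-up period.
The last day of the waiting period: 11 May 2019 + 7 days = 18 May 2019.
The last day of the response period: 46 calendar days after 18 May 2019 is 3 July 2019.
The date termination becomes effective: 3 July 2019 + 10 days = 13 July 2019.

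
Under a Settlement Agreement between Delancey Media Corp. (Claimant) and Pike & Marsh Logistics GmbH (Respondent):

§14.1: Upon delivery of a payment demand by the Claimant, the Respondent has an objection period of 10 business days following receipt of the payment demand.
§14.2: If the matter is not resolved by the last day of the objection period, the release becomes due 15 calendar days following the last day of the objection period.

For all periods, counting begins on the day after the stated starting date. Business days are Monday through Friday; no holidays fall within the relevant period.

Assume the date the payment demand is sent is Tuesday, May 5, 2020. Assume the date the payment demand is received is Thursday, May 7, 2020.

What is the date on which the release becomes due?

From Thursday, May 7, 2020, 10 business days (May 8, May 11, May 12, May 13, May 14, May 15, May 18, May 19, May 20, May 21, skipping weekends) brings us to Thursday, May 21, 2020, which is the last day of the objection period.
The date on which the release becomes due: 15 calendar days after May 21, 2020 is June 5, 2020.

June 5, 2020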